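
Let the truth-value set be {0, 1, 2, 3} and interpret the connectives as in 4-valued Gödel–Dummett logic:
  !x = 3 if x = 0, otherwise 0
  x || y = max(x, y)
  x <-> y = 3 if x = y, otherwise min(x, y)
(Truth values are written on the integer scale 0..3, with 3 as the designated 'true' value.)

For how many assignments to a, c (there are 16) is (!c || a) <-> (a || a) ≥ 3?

a = 0, c = 0 ↦ 0  <
a = 0, c = 1 ↦ 3  ≥
a = 0, c = 2 ↦ 3  ≥
a = 0, c = 3 ↦ 3  ≥
a = 1, c = 0 ↦ 1  <
a = 1, c = 1 ↦ 3  ≥
a = 1, c = 2 ↦ 3  ≥
a = 1, c = 3 ↦ 3  ≥
a = 2, c = 0 ↦ 2  <
a = 2, c = 1 ↦ 3  ≥
a = 2, c = 2 ↦ 3  ≥
a = 2, c = 3 ↦ 3  ≥
a = 3, c = 0 ↦ 3  ≥
a = 3, c = 1 ↦ 3  ≥
a = 3, c = 2 ↦ 3  ≥
a = 3, c = 3 ↦ 3  ≥
So 13 of the 16 assignments meet the threshold.

13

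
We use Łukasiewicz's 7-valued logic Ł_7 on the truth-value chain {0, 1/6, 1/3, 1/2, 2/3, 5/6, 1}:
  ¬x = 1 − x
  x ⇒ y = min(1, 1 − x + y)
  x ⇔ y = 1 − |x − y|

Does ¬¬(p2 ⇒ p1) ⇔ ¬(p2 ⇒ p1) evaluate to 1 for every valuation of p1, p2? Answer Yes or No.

No

Counterexample: take p1 = 0, p2 = 0.
p2 ⇒ p1 = 0 ⇒ 0 = 1
¬(p2 ⇒ p1) = ¬1 = 0
¬¬(p2 ⇒ p1) = ¬0 = 1
p2 ⇒ p1 = 0 ⇒ 0 = 1
¬(p2 ⇒ p1) = ¬1 = 0
¬¬(p2 ⇒ p1) ⇔ ¬(p2 ⇒ p1) = 1 ⇔ 0 = 0
This gives 0 ≠ 1.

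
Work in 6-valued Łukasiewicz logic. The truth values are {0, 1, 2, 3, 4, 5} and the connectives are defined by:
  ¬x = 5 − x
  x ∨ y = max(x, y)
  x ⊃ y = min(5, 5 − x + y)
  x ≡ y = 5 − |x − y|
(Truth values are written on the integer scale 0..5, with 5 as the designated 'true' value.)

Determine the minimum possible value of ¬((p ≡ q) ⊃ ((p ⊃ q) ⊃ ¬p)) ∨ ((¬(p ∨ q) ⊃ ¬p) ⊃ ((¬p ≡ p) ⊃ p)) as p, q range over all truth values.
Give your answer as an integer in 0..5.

3

Take p = 2, q = 0:
p ≡ q = 2 ≡ 0 = 3
p ⊃ q = 2 ⊃ 0 = 3
¬p = ¬2 = 3
(p ⊃ q) ⊃ ¬p = 3 ⊃ 3 = 5
(p ≡ q) ⊃ ((p ⊃ q) ⊃ ¬p) = 3 ⊃ 5 = 5
¬((p ≡ q) ⊃ ((p ⊃ q) ⊃ ¬p)) = ¬5 = 0
p ∨ q = 2 ∨ 0 = 2
¬(p ∨ q) = ¬2 = 3
¬p = ¬2 = 3
¬(p ∨ q) ⊃ ¬p = 3 ⊃ 3 = 5
¬p = ¬2 = 3
¬p ≡ p = 3 ≡ 2 = 4
(¬p ≡ p) ⊃ p = 4 ⊃ 2 = 3
(¬(p ∨ q) ⊃ ¬p) ⊃ ((¬p ≡ p) ⊃ p) = 5 ⊃ 3 = 3
¬((p ≡ q) ⊃ ((p ⊃ q) ⊃ ¬p)) ∨ ((¬(p ∨ q) ⊃ ¬p) ⊃ ((¬p ≡ p) ⊃ p)) = 0 ∨ 3 = 3
No assignment yields a value below 3, so this is the minimum.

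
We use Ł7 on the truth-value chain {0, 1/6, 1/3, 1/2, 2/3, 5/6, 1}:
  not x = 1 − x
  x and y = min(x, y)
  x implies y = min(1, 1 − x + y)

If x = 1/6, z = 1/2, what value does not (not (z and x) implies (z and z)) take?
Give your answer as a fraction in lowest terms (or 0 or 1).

z and x = 1/2 and 1/6 = 1/6
not (z and x) = not 1/6 = 5/6
z and z = 1/2 and 1/2 = 1/2
not (z and x) implies (z and z) = 5/6 implies 1/2 = 2/3
not (not (z and x) implies (z and z)) = not 2/3 = 1/3

1/3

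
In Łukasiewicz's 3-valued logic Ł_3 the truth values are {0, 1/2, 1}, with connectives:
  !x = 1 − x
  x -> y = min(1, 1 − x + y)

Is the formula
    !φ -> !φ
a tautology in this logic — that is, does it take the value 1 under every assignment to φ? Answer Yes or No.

Yes

φ = 0 ↦ 1
φ = 1/2 ↦ 1
φ = 1 ↦ 1
Every assignment gives a value ≥ 1.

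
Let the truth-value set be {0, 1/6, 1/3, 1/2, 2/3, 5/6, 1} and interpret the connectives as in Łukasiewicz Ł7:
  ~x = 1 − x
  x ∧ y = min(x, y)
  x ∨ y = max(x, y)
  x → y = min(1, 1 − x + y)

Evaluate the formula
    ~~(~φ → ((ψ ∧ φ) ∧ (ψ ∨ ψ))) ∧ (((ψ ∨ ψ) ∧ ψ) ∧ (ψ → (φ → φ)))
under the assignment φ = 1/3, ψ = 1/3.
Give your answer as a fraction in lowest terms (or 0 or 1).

~φ = ~1/3 = 2/3
ψ ∧ φ = 1/3 ∧ 1/3 = 1/3
ψ ∨ ψ = 1/3 ∨ 1/3 = 1/3
(ψ ∧ φ) ∧ (ψ ∨ ψ) = 1/3 ∧ 1/3 = 1/3
~φ → ((ψ ∧ φ) ∧ (ψ ∨ ψ)) = 2/3 → 1/3 = 2/3
~(~φ → ((ψ ∧ φ) ∧ (ψ ∨ ψ))) = ~2/3 = 1/3
~~(~φ → ((ψ ∧ φ) ∧ (ψ ∨ ψ))) = ~1/3 = 2/3
ψ ∨ ψ = 1/3 ∨ 1/3 = 1/3
(ψ ∨ ψ) ∧ ψ = 1/3 ∧ 1/3 = 1/3
φ → φ = 1/3 → 1/3 = 1
ψ → (φ → φ) = 1/3 → 1 = 1
((ψ ∨ ψ) ∧ ψ) ∧ (ψ → (φ → φ)) = 1/3 ∧ 1 = 1/3
~~(~φ → ((ψ ∧ φ) ∧ (ψ ∨ ψ))) ∧ (((ψ ∨ ψ) ∧ ψ) ∧ (ψ → (φ → φ))) = 2/3 ∧ 1/3 = 1/3

1/3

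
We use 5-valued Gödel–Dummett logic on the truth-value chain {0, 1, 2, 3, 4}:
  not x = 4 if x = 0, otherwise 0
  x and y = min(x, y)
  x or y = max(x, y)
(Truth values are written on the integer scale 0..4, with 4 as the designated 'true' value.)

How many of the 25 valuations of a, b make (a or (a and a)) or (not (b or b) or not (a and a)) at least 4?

value 4: 13 assignments (counts)
value 3: 4 assignments
value 2: 4 assignments
value 1: 4 assignments
So 13 of the 25 assignments meet the threshold.

13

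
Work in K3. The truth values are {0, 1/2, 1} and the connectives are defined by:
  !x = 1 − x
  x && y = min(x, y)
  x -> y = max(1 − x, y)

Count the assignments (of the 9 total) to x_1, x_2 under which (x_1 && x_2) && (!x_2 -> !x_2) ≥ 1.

x_1 = 0, x_2 = 0 ↦ 0  <
x_1 = 0, x_2 = 1/2 ↦ 0  <
x_1 = 0, x_2 = 1 ↦ 0  <
x_1 = 1/2, x_2 = 0 ↦ 0  <
x_1 = 1/2, x_2 = 1/2 ↦ 1/2  <
x_1 = 1/2, x_2 = 1 ↦ 1/2  <
x_1 = 1, x_2 = 0 ↦ 0  <
x_1 = 1, x_2 = 1/2 ↦ 1/2  <
x_1 = 1, x_2 = 1 ↦ 1  ≥
So 1 of the 9 assignments meets the threshold.

1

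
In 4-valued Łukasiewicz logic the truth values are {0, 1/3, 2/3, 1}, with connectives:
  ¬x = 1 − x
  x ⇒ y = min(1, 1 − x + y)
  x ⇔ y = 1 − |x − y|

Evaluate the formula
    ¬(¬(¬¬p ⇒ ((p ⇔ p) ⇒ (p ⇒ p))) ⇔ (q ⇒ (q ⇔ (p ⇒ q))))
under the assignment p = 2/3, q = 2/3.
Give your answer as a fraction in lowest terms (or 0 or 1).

1

¬p = ¬2/3 = 1/3
¬¬p = ¬1/3 = 2/3
p ⇔ p = 2/3 ⇔ 2/3 = 1
p ⇒ p = 2/3 ⇒ 2/3 = 1
(p ⇔ p) ⇒ (p ⇒ p) = 1 ⇒ 1 = 1
¬¬p ⇒ ((p ⇔ p) ⇒ (p ⇒ p)) = 2/3 ⇒ 1 = 1
¬(¬¬p ⇒ ((p ⇔ p) ⇒ (p ⇒ p))) = ¬1 = 0
p ⇒ q = 2/3 ⇒ 2/3 = 1
q ⇔ (p ⇒ q) = 2/3 ⇔ 1 = 2/3
q ⇒ (q ⇔ (p ⇒ q)) = 2/3 ⇒ 2/3 = 1
¬(¬¬p ⇒ ((p ⇔ p) ⇒ (p ⇒ p))) ⇔ (q ⇒ (q ⇔ (p ⇒ q))) = 0 ⇔ 1 = 0
¬(¬(¬¬p ⇒ ((p ⇔ p) ⇒ (p ⇒ p))) ⇔ (q ⇒ (q ⇔ (p ⇒ q)))) = ¬0 = 1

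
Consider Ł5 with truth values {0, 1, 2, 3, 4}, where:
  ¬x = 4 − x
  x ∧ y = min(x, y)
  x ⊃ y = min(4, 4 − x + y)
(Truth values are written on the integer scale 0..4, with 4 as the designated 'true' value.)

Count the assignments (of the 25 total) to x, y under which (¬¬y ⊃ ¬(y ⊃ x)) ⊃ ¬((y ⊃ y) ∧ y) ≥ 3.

19

value 4: 15 assignments (counts)
value 3: 4 assignments (counts)
value 2: 3 assignments
value 1: 2 assignments
value 0: 1 assignment
So 19 of the 25 assignments meet the threshold.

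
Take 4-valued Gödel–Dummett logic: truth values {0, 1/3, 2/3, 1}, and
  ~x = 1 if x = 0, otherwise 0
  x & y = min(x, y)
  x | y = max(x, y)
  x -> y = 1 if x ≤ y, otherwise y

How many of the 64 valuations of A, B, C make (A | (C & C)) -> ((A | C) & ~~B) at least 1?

49

value 1: 49 assignments (counts)
value 0: 15 assignments
So 49 of the 64 assignments meet the threshold.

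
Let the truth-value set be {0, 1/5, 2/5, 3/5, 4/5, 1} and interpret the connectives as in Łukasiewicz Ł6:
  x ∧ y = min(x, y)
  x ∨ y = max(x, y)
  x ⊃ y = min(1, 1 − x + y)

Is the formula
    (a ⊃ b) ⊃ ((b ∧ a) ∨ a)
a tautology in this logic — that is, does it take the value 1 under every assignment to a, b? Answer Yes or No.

No

Counterexample: take a = 0, b = 0.
a ⊃ b = 0 ⊃ 0 = 1
b ∧ a = 0 ∧ 0 = 0
(b ∧ a) ∨ a = 0 ∨ 0 = 0
(a ⊃ b) ⊃ ((b ∧ a) ∨ a) = 1 ⊃ 0 = 0
This gives 0 ≠ 1.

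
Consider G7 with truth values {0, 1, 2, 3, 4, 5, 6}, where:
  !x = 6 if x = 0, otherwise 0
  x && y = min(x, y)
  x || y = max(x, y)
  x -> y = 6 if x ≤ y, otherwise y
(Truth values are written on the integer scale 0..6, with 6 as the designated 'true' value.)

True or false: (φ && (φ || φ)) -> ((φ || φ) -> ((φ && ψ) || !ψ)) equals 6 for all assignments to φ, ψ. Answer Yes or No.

No

Counterexample: take φ = 2, ψ = 1.
φ || φ = 2 || 2 = 2
φ && (φ || φ) = 2 && 2 = 2
φ || φ = 2 || 2 = 2
φ && ψ = 2 && 1 = 1
!ψ = !1 = 0
(φ && ψ) || !ψ = 1 || 0 = 1
(φ || φ) -> ((φ && ψ) || !ψ) = 2 -> 1 = 1
(φ && (φ || φ)) -> ((φ || φ) -> ((φ && ψ) || !ψ)) = 2 -> 1 = 1
This gives 1 ≠ 6.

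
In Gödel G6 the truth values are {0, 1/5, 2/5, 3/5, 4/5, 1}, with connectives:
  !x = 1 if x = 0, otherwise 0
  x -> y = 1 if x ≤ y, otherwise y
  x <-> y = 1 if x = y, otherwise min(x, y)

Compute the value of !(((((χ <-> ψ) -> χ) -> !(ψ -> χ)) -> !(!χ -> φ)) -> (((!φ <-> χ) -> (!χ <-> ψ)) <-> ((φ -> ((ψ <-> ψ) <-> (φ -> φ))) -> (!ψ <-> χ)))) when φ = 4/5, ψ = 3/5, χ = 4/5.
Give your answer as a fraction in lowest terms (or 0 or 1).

1

χ <-> ψ = 4/5 <-> 3/5 = 3/5
(χ <-> ψ) -> χ = 3/5 -> 4/5 = 1
ψ -> χ = 3/5 -> 4/5 = 1
!(ψ -> χ) = !1 = 0
((χ <-> ψ) -> χ) -> !(ψ -> χ) = 1 -> 0 = 0
!χ = !4/5 = 0
!χ -> φ = 0 -> 4/5 = 1
!(!χ -> φ) = !1 = 0
(((χ <-> ψ) -> χ) -> !(ψ -> χ)) -> !(!χ -> φ) = 0 -> 0 = 1
!φ = !4/5 = 0
!φ <-> χ = 0 <-> 4/5 = 0
!χ = !4/5 = 0
!χ <-> ψ = 0 <-> 3/5 = 0
(!φ <-> χ) -> (!χ <-> ψ) = 0 -> 0 = 1
ψ <-> ψ = 3/5 <-> 3/5 = 1
φ -> φ = 4/5 -> 4/5 = 1
(ψ <-> ψ) <-> (φ -> φ) = 1 <-> 1 = 1
φ -> ((ψ <-> ψ) <-> (φ -> φ)) = 4/5 -> 1 = 1
!ψ = !3/5 = 0
!ψ <-> χ = 0 <-> 4/5 = 0
(φ -> ((ψ <-> ψ) <-> (φ -> φ))) -> (!ψ <-> χ) = 1 -> 0 = 0
((!φ <-> χ) -> (!χ <-> ψ)) <-> ((φ -> ((ψ <-> ψ) <-> (φ -> φ))) -> (!ψ <-> χ)) = 1 <-> 0 = 0
((((χ <-> ψ) -> χ) -> !(ψ -> χ)) -> !(!χ -> φ)) -> (((!φ <-> χ) -> (!χ <-> ψ)) <-> ((φ -> ((ψ <-> ψ) <-> (φ -> φ))) -> (!ψ <-> χ))) = 1 -> 0 = 0
!(((((χ <-> ψ) -> χ) -> !(ψ -> χ)) -> !(!χ -> φ)) -> (((!φ <-> χ) -> (!χ <-> ψ)) <-> ((φ -> ((ψ <-> ψ) <-> (φ -> φ))) -> (!ψ <-> χ)))) = !0 = 1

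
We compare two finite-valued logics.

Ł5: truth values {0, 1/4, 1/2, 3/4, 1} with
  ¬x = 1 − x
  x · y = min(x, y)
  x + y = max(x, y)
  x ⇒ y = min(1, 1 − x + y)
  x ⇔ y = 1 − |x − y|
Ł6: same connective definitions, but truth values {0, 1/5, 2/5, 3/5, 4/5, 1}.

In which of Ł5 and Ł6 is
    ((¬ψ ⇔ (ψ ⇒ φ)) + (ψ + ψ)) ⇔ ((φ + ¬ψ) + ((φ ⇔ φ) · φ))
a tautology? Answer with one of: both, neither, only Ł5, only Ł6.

In Ł5: at φ = 0, ψ = 1/4 the value is 3/4 — not a tautology.
In Ł6: at φ = 0, ψ = 1/5 the value is 4/5 — not a tautology.

neither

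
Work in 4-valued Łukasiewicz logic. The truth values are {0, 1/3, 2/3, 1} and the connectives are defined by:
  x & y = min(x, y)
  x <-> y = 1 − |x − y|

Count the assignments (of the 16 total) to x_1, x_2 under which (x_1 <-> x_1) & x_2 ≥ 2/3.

x_1 = 0, x_2 = 0 ↦ 0  <
x_1 = 0, x_2 = 1/3 ↦ 1/3  <
x_1 = 0, x_2 = 2/3 ↦ 2/3  ≥
x_1 = 0, x_2 = 1 ↦ 1  ≥
x_1 = 1/3, x_2 = 0 ↦ 0  <
x_1 = 1/3, x_2 = 1/3 ↦ 1/3  <
x_1 = 1/3, x_2 = 2/3 ↦ 2/3  ≥
x_1 = 1/3, x_2 = 1 ↦ 1  ≥
x_1 = 2/3, x_2 = 0 ↦ 0  <
x_1 = 2/3, x_2 = 1/3 ↦ 1/3  <
x_1 = 2/3, x_2 = 2/3 ↦ 2/3  ≥
x_1 = 2/3, x_2 = 1 ↦ 1  ≥
x_1 = 1, x_2 = 0 ↦ 0  <
x_1 = 1, x_2 = 1/3 ↦ 1/3  <
x_1 = 1, x_2 = 2/3 ↦ 2/3  ≥
x_1 = 1, x_2 = 1 ↦ 1  ≥
So 8 of the 16 assignments meet the threshold.

8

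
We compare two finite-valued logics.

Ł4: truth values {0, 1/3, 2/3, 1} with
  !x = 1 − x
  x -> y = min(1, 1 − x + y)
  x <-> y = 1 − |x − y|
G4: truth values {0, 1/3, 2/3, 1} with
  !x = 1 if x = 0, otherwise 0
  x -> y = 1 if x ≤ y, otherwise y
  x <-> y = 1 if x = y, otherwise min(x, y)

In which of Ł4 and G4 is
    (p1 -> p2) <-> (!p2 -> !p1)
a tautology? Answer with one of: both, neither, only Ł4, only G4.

In Ł4: every assignment gives 1 — tautology.
In G4: at p1 = 2/3, p2 = 1/3 the value is 1/3 — not a tautology.

only Ł4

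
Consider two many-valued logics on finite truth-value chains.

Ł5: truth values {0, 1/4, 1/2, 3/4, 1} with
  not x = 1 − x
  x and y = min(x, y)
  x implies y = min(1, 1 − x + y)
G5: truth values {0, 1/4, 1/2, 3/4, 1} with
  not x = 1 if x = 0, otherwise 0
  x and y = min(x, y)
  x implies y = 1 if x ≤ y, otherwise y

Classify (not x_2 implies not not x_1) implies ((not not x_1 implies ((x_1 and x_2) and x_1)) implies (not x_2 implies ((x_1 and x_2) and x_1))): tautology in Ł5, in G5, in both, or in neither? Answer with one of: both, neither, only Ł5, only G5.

both

In Ł5: every assignment gives 1 — tautology.
In G5: every assignment gives 1 — tautology.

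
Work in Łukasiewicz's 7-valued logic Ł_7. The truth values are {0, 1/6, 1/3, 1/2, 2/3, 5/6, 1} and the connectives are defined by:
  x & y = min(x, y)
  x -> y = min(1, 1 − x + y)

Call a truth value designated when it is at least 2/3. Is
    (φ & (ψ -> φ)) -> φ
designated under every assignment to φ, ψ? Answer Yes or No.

At φ = 1/2, ψ = 1, for instance:
ψ -> φ = 1 -> 1/2 = 1/2
φ & (ψ -> φ) = 1/2 & 1/2 = 1/2
(φ & (ψ -> φ)) -> φ = 1/2 -> 1/2 = 1
and checking the remaining 48 assignments likewise gives ≥ 2/3 in every case.

Yes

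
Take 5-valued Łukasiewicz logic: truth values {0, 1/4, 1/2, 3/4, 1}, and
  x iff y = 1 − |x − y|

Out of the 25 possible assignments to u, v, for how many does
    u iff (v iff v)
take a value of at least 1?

5

value 1: 5 assignments (counts)
value 3/4: 5 assignments
value 1/2: 5 assignments
value 1/4: 5 assignments
value 0: 5 assignments
So 5 of the 25 assignments meet the threshold.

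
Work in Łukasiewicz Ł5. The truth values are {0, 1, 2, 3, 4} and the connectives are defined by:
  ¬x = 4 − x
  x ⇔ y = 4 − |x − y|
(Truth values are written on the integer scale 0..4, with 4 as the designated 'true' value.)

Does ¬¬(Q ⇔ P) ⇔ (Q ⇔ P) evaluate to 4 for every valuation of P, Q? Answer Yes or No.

Yes

At P = 1, Q = 4, for instance:
Q ⇔ P = 4 ⇔ 1 = 1
¬(Q ⇔ P) = ¬1 = 3
¬¬(Q ⇔ P) = ¬3 = 1
¬¬(Q ⇔ P) ⇔ (Q ⇔ P) = 1 ⇔ 1 = 4
and checking the remaining 24 assignments likewise gives ≥ 4 in every case.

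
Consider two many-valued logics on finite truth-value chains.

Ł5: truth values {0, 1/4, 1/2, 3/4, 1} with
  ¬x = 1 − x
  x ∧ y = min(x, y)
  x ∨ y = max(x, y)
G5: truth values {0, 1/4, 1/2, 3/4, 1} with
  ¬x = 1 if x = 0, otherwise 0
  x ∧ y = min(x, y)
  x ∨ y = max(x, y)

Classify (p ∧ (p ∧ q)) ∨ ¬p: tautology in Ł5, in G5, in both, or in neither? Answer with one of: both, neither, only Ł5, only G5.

neither

In Ł5: at p = 1/4, q = 0 the value is 3/4 — not a tautology.
In G5: at p = 1/4, q = 0 the value is 0 — not a tautology.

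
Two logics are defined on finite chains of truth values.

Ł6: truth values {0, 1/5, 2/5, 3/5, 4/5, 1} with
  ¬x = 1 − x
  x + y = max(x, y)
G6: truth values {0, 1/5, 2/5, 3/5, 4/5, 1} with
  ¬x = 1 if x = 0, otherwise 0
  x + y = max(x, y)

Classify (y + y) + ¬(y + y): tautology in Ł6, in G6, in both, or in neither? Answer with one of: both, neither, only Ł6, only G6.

In Ł6: at y = 1/5 the value is 4/5 — not a tautology.
In G6: at y = 1/5 the value is 1/5 — not a tautology.

neither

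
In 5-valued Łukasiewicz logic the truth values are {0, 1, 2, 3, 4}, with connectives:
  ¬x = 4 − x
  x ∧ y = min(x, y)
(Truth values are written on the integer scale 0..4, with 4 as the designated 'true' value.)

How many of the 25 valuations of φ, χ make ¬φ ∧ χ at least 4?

value 4: 1 assignment (counts)
value 3: 3 assignments
value 2: 5 assignments
value 1: 7 assignments
value 0: 9 assignments
So 1 of the 25 assignments meets the threshold.

1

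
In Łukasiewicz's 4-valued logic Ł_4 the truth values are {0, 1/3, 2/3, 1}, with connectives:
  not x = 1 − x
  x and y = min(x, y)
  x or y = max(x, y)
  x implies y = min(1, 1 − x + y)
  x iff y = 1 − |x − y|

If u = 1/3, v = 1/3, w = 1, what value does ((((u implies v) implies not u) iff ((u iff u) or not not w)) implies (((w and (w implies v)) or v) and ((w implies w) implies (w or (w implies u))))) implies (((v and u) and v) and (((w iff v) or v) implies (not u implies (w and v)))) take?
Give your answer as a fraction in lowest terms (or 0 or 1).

u implies v = 1/3 implies 1/3 = 1
not u = not 1/3 = 2/3
(u implies v) implies not u = 1 implies 2/3 = 2/3
u iff u = 1/3 iff 1/3 = 1
not w = not 1 = 0
not not w = not 0 = 1
(u iff u) or not not w = 1 or 1 = 1
((u implies v) implies not u) iff ((u iff u) or not not w) = 2/3 iff 1 = 2/3
w implies v = 1 implies 1/3 = 1/3
w and (w implies v) = 1 and 1/3 = 1/3
(w and (w implies v)) or v = 1/3 or 1/3 = 1/3
w implies w = 1 implies 1 = 1
w implies u = 1 implies 1/3 = 1/3
w or (w implies u) = 1 or 1/3 = 1
(w implies w) implies (w or (w implies u)) = 1 implies 1 = 1
((w and (w implies v)) or v) and ((w implies w) implies (w or (w implies u))) = 1/3 and 1 = 1/3
(((u implies v) implies not u) iff ((u iff u) or not not w)) implies (((w and (w implies v)) or v) and ((w implies w) implies (w or (w implies u)))) = 2/3 implies 1/3 = 2/3
v and u = 1/3 and 1/3 = 1/3
(v and u) and v = 1/3 and 1/3 = 1/3
w iff v = 1 iff 1/3 = 1/3
(w iff v) or v = 1/3 or 1/3 = 1/3
not u = not 1/3 = 2/3
w and v = 1 and 1/3 = 1/3
not u implies (w and v) = 2/3 implies 1/3 = 2/3
((w iff v) or v) implies (not u implies (w and v)) = 1/3 implies 2/3 = 1
((v and u) and v) and (((w iff v) or v) implies (not u implies (w and v))) = 1/3 and 1 = 1/3
((((u implies v) implies not u) iff ((u iff u) or not not w)) implies (((w and (w implies v)) or v) and ((w implies w) implies (w or (w implies u))))) implies (((v and u) and v) and (((w iff v) or v) implies (not u implies (w and v)))) = 2/3 implies 1/3 = 2/3

2/3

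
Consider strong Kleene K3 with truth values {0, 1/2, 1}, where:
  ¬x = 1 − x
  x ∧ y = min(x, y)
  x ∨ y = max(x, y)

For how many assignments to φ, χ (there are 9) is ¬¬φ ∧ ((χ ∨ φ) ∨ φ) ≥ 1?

φ = 0, χ = 0 ↦ 0  <
φ = 0, χ = 1/2 ↦ 0  <
φ = 0, χ = 1 ↦ 0  <
φ = 1/2, χ = 0 ↦ 1/2  <
φ = 1/2, χ = 1/2 ↦ 1/2  <
φ = 1/2, χ = 1 ↦ 1/2  <
φ = 1, χ = 0 ↦ 1  ≥
φ = 1, χ = 1/2 ↦ 1  ≥
φ = 1, χ = 1 ↦ 1  ≥
So 3 of the 9 assignments meet the threshold.

3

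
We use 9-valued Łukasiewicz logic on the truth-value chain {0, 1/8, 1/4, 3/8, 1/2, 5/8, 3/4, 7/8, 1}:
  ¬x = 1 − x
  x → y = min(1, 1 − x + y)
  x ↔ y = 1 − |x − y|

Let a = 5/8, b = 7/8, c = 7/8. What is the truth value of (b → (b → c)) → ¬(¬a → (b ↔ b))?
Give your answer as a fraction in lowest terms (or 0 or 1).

0

b → c = 7/8 → 7/8 = 1
b → (b → c) = 7/8 → 1 = 1
¬a = ¬5/8 = 3/8
b ↔ b = 7/8 ↔ 7/8 = 1
¬a → (b ↔ b) = 3/8 → 1 = 1
¬(¬a → (b ↔ b)) = ¬1 = 0
(b → (b → c)) → ¬(¬a → (b ↔ b)) = 1 → 0 = 0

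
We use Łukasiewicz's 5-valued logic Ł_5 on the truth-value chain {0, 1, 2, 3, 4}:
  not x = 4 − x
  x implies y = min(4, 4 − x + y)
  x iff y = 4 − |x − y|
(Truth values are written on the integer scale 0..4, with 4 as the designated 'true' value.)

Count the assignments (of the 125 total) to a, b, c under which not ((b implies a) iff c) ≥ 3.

value 4: 16 assignments (counts)
value 3: 22 assignments (counts)
value 2: 28 assignments
value 1: 34 assignments
value 0: 25 assignments
So 38 of the 125 assignments meet the threshold.

38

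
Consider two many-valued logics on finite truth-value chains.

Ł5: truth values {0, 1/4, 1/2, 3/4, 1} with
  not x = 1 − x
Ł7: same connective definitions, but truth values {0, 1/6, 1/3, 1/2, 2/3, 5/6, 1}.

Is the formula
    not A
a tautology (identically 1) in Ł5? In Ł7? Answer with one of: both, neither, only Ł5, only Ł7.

neither

In Ł5: at A = 1/4 the value is 3/4 — not a tautology.
In Ł7: at A = 1/6 the value is 5/6 — not a tautology.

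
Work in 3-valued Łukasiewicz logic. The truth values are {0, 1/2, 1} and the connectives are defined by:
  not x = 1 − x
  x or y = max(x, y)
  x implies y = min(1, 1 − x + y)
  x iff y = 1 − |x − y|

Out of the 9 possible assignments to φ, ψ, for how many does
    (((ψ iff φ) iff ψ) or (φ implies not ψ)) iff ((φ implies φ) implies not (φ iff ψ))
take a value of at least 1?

3

φ = 0, ψ = 0 ↦ 0  <
φ = 0, ψ = 1/2 ↦ 1/2  <
φ = 0, ψ = 1 ↦ 1  ≥
φ = 1/2, ψ = 0 ↦ 1/2  <
φ = 1/2, ψ = 1/2 ↦ 0  <
φ = 1/2, ψ = 1 ↦ 1  ≥
φ = 1, ψ = 0 ↦ 1  ≥
φ = 1, ψ = 1/2 ↦ 1/2  <
φ = 1, ψ = 1 ↦ 0  <
So 3 of the 9 assignments meet the threshold.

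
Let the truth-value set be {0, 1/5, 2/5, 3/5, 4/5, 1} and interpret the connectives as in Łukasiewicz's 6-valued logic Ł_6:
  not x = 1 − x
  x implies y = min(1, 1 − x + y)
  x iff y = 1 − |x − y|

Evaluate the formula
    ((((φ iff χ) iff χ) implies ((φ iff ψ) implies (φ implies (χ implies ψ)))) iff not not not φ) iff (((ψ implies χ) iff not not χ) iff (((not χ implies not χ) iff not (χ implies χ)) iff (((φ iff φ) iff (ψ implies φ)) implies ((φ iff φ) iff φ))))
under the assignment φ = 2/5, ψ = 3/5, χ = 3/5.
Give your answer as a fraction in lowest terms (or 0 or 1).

4/5

φ iff χ = 2/5 iff 3/5 = 4/5
(φ iff χ) iff χ = 4/5 iff 3/5 = 4/5
φ iff ψ = 2/5 iff 3/5 = 4/5
χ implies ψ = 3/5 implies 3/5 = 1
φ implies (χ implies ψ) = 2/5 implies 1 = 1
(φ iff ψ) implies (φ implies (χ implies ψ)) = 4/5 implies 1 = 1
((φ iff χ) iff χ) implies ((φ iff ψ) implies (φ implies (χ implies ψ))) = 4/5 implies 1 = 1
not φ = not 2/5 = 3/5
not not φ = not 3/5 = 2/5
not not not φ = not 2/5 = 3/5
(((φ iff χ) iff χ) implies ((φ iff ψ) implies (φ implies (χ implies ψ)))) iff not not not φ = 1 iff 3/5 = 3/5
ψ implies χ = 3/5 implies 3/5 = 1
not χ = not 3/5 = 2/5
not not χ = not 2/5 = 3/5
(ψ implies χ) iff not not χ = 1 iff 3/5 = 3/5
not χ = not 3/5 = 2/5
not χ = not 3/5 = 2/5
not χ implies not χ = 2/5 implies 2/5 = 1
χ implies χ = 3/5 implies 3/5 = 1
not (χ implies χ) = not 1 = 0
(not χ implies not χ) iff not (χ implies χ) = 1 iff 0 = 0
φ iff φ = 2/5 iff 2/5 = 1
ψ implies φ = 3/5 implies 2/5 = 4/5
(φ iff φ) iff (ψ implies φ) = 1 iff 4/5 = 4/5
φ iff φ = 2/5 iff 2/5 = 1
(φ iff φ) iff φ = 1 iff 2/5 = 2/5
((φ iff φ) iff (ψ implies φ)) implies ((φ iff φ) iff φ) = 4/5 implies 2/5 = 3/5
((not χ implies not χ) iff not (χ implies χ)) iff (((φ iff φ) iff (ψ implies φ)) implies ((φ iff φ) iff φ)) = 0 iff 3/5 = 2/5
((ψ implies χ) iff not not χ) iff (((not χ implies not χ) iff not (χ implies χ)) iff (((φ iff φ) iff (ψ implies φ)) implies ((φ iff φ) iff φ))) = 3/5 iff 2/5 = 4/5
((((φ iff χ) iff χ) implies ((φ iff ψ) implies (φ implies (χ implies ψ)))) iff not not not φ) iff (((ψ implies χ) iff not not χ) iff (((not χ implies not χ) iff not (χ implies χ)) iff (((φ iff φ) iff (ψ implies φ)) implies ((φ iff φ) iff φ)))) = 3/5 iff 4/5 = 4/5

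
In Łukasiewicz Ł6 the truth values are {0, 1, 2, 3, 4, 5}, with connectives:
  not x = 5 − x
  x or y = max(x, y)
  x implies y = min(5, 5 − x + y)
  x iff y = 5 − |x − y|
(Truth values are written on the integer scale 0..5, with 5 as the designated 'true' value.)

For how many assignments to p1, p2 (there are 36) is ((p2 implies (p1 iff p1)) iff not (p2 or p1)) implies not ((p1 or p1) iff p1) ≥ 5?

value 5: 11 assignments (counts)
value 4: 9 assignments
value 3: 7 assignments
value 2: 5 assignments
value 1: 3 assignments
value 0: 1 assignment
So 11 of the 36 assignments meet the threshold.

11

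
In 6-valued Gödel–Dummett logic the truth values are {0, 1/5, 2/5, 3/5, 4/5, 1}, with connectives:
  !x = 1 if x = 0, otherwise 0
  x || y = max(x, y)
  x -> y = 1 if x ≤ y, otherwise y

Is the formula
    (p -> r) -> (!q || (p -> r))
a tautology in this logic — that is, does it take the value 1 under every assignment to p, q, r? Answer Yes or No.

Yes

At p = 3/5, q = 1/5, r = 1, for instance:
p -> r = 3/5 -> 1 = 1
!q = !1/5 = 0
!q || (p -> r) = 0 || 1 = 1
(p -> r) -> (!q || (p -> r)) = 1 -> 1 = 1
and checking the remaining 215 assignments likewise gives ≥ 1 in every case.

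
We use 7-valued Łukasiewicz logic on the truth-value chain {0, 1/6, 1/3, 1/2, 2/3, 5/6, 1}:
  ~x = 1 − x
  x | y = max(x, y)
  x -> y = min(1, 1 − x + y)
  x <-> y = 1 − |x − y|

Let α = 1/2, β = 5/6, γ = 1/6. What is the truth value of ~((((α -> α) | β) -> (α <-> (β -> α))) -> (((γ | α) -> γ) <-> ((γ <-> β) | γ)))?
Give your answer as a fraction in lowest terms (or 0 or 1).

1/6

α -> α = 1/2 -> 1/2 = 1
(α -> α) | β = 1 | 5/6 = 1
β -> α = 5/6 -> 1/2 = 2/3
α <-> (β -> α) = 1/2 <-> 2/3 = 5/6
((α -> α) | β) -> (α <-> (β -> α)) = 1 -> 5/6 = 5/6
γ | α = 1/6 | 1/2 = 1/2
(γ | α) -> γ = 1/2 -> 1/6 = 2/3
γ <-> β = 1/6 <-> 5/6 = 1/3
(γ <-> β) | γ = 1/3 | 1/6 = 1/3
((γ | α) -> γ) <-> ((γ <-> β) | γ) = 2/3 <-> 1/3 = 2/3
(((α -> α) | β) -> (α <-> (β -> α))) -> (((γ | α) -> γ) <-> ((γ <-> β) | γ)) = 5/6 -> 2/3 = 5/6
~((((α -> α) | β) -> (α <-> (β -> α))) -> (((γ | α) -> γ) <-> ((γ <-> β) | γ))) = ~5/6 = 1/6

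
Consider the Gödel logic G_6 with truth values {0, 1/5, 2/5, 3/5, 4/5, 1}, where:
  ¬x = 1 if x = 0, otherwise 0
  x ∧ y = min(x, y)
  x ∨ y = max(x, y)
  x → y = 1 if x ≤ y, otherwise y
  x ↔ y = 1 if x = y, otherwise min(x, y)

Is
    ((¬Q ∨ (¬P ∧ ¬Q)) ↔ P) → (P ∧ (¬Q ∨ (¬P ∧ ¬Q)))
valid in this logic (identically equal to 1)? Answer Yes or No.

No

Counterexample: take P = 0, Q = 1/5.
¬Q = ¬1/5 = 0
¬P = ¬0 = 1
¬Q = ¬1/5 = 0
¬P ∧ ¬Q = 1 ∧ 0 = 0
¬Q ∨ (¬P ∧ ¬Q) = 0 ∨ 0 = 0
(¬Q ∨ (¬P ∧ ¬Q)) ↔ P = 0 ↔ 0 = 1
¬Q = ¬1/5 = 0
¬P = ¬0 = 1
¬Q = ¬1/5 = 0
¬P ∧ ¬Q = 1 ∧ 0 = 0
¬Q ∨ (¬P ∧ ¬Q) = 0 ∨ 0 = 0
P ∧ (¬Q ∨ (¬P ∧ ¬Q)) = 0 ∧ 0 = 0
((¬Q ∨ (¬P ∧ ¬Q)) ↔ P) → (P ∧ (¬Q ∨ (¬P ∧ ¬Q))) = 1 → 0 = 0
This gives 0 ≠ 1.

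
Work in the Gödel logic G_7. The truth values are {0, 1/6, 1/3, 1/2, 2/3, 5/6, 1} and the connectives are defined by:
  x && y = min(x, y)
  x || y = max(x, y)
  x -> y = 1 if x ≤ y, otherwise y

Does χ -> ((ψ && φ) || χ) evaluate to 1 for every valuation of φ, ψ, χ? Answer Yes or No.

Yes

At φ = 1/2, ψ = 1/2, χ = 1/6, for instance:
ψ && φ = 1/2 && 1/2 = 1/2
(ψ && φ) || χ = 1/2 || 1/6 = 1/2
χ -> ((ψ && φ) || χ) = 1/6 -> 1/2 = 1
and checking the remaining 342 assignments likewise gives ≥ 1 in every case.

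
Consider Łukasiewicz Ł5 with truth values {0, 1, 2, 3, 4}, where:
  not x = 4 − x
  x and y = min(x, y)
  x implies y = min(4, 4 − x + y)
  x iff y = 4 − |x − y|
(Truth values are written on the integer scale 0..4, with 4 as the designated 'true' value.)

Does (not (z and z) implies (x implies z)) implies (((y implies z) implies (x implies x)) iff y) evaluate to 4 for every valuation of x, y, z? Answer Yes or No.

No

Counterexample: take x = 0, y = 0, z = 0.
z and z = 0 and 0 = 0
not (z and z) = not 0 = 4
x implies z = 0 implies 0 = 4
not (z and z) implies (x implies z) = 4 implies 4 = 4
y implies z = 0 implies 0 = 4
x implies x = 0 implies 0 = 4
(y implies z) implies (x implies x) = 4 implies 4 = 4
((y implies z) implies (x implies x)) iff y = 4 iff 0 = 0
(not (z and z) implies (x implies z)) implies (((y implies z) implies (x implies x)) iff y) = 4 implies 0 = 0
This gives 0 ≠ 4.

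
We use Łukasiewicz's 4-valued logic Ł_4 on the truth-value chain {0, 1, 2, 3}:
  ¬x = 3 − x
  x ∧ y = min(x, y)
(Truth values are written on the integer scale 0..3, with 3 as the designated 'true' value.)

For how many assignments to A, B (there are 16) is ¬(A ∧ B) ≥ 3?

A = 0, B = 0 ↦ 3  ≥
A = 0, B = 1 ↦ 3  ≥
A = 0, B = 2 ↦ 3  ≥
A = 0, B = 3 ↦ 3  ≥
A = 1, B = 0 ↦ 3  ≥
A = 1, B = 1 ↦ 2  <
A = 1, B = 2 ↦ 2  <
A = 1, B = 3 ↦ 2  <
A = 2, B = 0 ↦ 3  ≥
A = 2, B = 1 ↦ 2  <
A = 2, B = 2 ↦ 1  <
A = 2, B = 3 ↦ 1  <
A = 3, B = 0 ↦ 3  ≥
A = 3, B = 1 ↦ 2  <
A = 3, B = 2 ↦ 1  <
A = 3, B = 3 ↦ 0  <
So 7 of the 16 assignments meet the threshold.

7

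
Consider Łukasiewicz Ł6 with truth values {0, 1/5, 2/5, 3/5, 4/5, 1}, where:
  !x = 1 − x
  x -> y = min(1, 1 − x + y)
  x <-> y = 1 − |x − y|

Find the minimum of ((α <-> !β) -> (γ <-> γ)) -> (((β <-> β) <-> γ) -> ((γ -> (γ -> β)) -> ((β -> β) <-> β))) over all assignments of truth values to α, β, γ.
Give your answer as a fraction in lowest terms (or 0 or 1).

3/5

Take α = 0, β = 0, γ = 2/5:
!β = !0 = 1
α <-> !β = 0 <-> 1 = 0
γ <-> γ = 2/5 <-> 2/5 = 1
(α <-> !β) -> (γ <-> γ) = 0 -> 1 = 1
β <-> β = 0 <-> 0 = 1
(β <-> β) <-> γ = 1 <-> 2/5 = 2/5
γ -> β = 2/5 -> 0 = 3/5
γ -> (γ -> β) = 2/5 -> 3/5 = 1
β -> β = 0 -> 0 = 1
(β -> β) <-> β = 1 <-> 0 = 0
(γ -> (γ -> β)) -> ((β -> β) <-> β) = 1 -> 0 = 0
((β <-> β) <-> γ) -> ((γ -> (γ -> β)) -> ((β -> β) <-> β)) = 2/5 -> 0 = 3/5
((α <-> !β) -> (γ <-> γ)) -> (((β <-> β) <-> γ) -> ((γ -> (γ -> β)) -> ((β -> β) <-> β))) = 1 -> 3/5 = 3/5
No assignment yields a value below 3/5, so this is the minimum.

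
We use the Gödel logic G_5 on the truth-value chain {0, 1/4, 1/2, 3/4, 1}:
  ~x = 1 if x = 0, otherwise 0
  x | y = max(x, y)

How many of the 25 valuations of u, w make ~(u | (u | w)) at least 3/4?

value 1: 1 assignment (counts)
value 0: 24 assignments
So 1 of the 25 assignments meets the threshold.

1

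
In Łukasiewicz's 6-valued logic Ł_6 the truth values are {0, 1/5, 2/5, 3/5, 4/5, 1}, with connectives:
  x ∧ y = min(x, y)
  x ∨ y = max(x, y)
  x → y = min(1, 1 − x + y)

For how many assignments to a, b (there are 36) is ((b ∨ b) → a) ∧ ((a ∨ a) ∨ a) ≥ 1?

6

value 1: 6 assignments (counts)
value 4/5: 6 assignments
value 3/5: 6 assignments
value 2/5: 6 assignments
value 1/5: 6 assignments
value 0: 6 assignments
So 6 of the 36 assignments meet the threshold.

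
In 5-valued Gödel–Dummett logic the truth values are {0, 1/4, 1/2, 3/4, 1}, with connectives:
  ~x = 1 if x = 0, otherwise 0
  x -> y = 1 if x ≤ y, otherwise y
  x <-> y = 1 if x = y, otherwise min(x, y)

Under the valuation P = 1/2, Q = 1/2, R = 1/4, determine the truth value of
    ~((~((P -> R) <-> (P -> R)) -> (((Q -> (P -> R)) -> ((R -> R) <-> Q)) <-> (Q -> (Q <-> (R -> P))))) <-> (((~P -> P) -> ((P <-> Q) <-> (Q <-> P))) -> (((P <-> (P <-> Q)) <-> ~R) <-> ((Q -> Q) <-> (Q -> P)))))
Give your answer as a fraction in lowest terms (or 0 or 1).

P -> R = 1/2 -> 1/4 = 1/4
P -> R = 1/2 -> 1/4 = 1/4
(P -> R) <-> (P -> R) = 1/4 <-> 1/4 = 1
~((P -> R) <-> (P -> R)) = ~1 = 0
P -> R = 1/2 -> 1/4 = 1/4
Q -> (P -> R) = 1/2 -> 1/4 = 1/4
R -> R = 1/4 -> 1/4 = 1
(R -> R) <-> Q = 1 <-> 1/2 = 1/2
(Q -> (P -> R)) -> ((R -> R) <-> Q) = 1/4 -> 1/2 = 1
R -> P = 1/4 -> 1/2 = 1
Q <-> (R -> P) = 1/2 <-> 1 = 1/2
Q -> (Q <-> (R -> P)) = 1/2 -> 1/2 = 1
((Q -> (P -> R)) -> ((R -> R) <-> Q)) <-> (Q -> (Q <-> (R -> P))) = 1 <-> 1 = 1
~((P -> R) <-> (P -> R)) -> (((Q -> (P -> R)) -> ((R -> R) <-> Q)) <-> (Q -> (Q <-> (R -> P)))) = 0 -> 1 = 1
~P = ~1/2 = 0
~P -> P = 0 -> 1/2 = 1
P <-> Q = 1/2 <-> 1/2 = 1
Q <-> P = 1/2 <-> 1/2 = 1
(P <-> Q) <-> (Q <-> P) = 1 <-> 1 = 1
(~P -> P) -> ((P <-> Q) <-> (Q <-> P)) = 1 -> 1 = 1
P <-> Q = 1/2 <-> 1/2 = 1
P <-> (P <-> Q) = 1/2 <-> 1 = 1/2
~R = ~1/4 = 0
(P <-> (P <-> Q)) <-> ~R = 1/2 <-> 0 = 0
Q -> Q = 1/2 -> 1/2 = 1
Q -> P = 1/2 -> 1/2 = 1
(Q -> Q) <-> (Q -> P) = 1 <-> 1 = 1
((P <-> (P <-> Q)) <-> ~R) <-> ((Q -> Q) <-> (Q -> P)) = 0 <-> 1 = 0
((~P -> P) -> ((P <-> Q) <-> (Q <-> P))) -> (((P <-> (P <-> Q)) <-> ~R) <-> ((Q -> Q) <-> (Q -> P))) = 1 -> 0 = 0
(~((P -> R) <-> (P -> R)) -> (((Q -> (P -> R)) -> ((R -> R) <-> Q)) <-> (Q -> (Q <-> (R -> P))))) <-> (((~P -> P) -> ((P <-> Q) <-> (Q <-> P))) -> (((P <-> (P <-> Q)) <-> ~R) <-> ((Q -> Q) <-> (Q -> P)))) = 1 <-> 0 = 0
~((~((P -> R) <-> (P -> R)) -> (((Q -> (P -> R)) -> ((R -> R) <-> Q)) <-> (Q -> (Q <-> (R -> P))))) <-> (((~P -> P) -> ((P <-> Q) <-> (Q <-> P))) -> (((P <-> (P <-> Q)) <-> ~R) <-> ((Q -> Q) <-> (Q -> P))))) = ~0 = 1

1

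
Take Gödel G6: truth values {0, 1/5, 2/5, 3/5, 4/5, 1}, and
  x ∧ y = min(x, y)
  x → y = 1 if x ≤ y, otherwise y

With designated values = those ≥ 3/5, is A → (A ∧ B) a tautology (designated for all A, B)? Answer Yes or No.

Counterexample: take A = 1/5, B = 0.
A ∧ B = 1/5 ∧ 0 = 0
A → (A ∧ B) = 1/5 → 0 = 0
This gives 0, which is below 3/5.

No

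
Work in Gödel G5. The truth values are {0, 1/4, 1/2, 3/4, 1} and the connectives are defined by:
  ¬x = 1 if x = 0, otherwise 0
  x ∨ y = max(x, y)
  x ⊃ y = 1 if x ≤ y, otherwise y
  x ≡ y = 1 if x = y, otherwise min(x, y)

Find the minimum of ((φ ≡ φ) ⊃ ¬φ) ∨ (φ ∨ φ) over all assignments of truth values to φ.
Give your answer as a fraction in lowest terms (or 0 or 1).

Take φ = 1/4:
φ ≡ φ = 1/4 ≡ 1/4 = 1
¬φ = ¬1/4 = 0
(φ ≡ φ) ⊃ ¬φ = 1 ⊃ 0 = 0
φ ∨ φ = 1/4 ∨ 1/4 = 1/4
((φ ≡ φ) ⊃ ¬φ) ∨ (φ ∨ φ) = 0 ∨ 1/4 = 1/4
No assignment yields a value below 1/4, so this is the minimum.

1/4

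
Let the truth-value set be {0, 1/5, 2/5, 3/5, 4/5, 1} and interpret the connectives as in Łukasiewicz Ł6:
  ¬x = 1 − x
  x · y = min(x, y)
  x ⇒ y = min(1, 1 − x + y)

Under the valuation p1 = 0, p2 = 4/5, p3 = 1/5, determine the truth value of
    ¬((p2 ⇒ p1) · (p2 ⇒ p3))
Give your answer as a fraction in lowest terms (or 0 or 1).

4/5

p2 ⇒ p1 = 4/5 ⇒ 0 = 1/5
p2 ⇒ p3 = 4/5 ⇒ 1/5 = 2/5
(p2 ⇒ p1) · (p2 ⇒ p3) = 1/5 · 2/5 = 1/5
¬((p2 ⇒ p1) · (p2 ⇒ p3)) = ¬1/5 = 4/5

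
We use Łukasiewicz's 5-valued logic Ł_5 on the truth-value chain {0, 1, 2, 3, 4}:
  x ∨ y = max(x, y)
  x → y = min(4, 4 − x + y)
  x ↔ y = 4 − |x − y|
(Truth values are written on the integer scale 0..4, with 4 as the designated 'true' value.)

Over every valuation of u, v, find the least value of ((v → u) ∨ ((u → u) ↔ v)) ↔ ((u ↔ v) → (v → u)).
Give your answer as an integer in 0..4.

2

Take u = 0, v = 2:
v → u = 2 → 0 = 2
u → u = 0 → 0 = 4
(u → u) ↔ v = 4 ↔ 2 = 2
(v → u) ∨ ((u → u) ↔ v) = 2 ∨ 2 = 2
u ↔ v = 0 ↔ 2 = 2
v → u = 2 → 0 = 2
(u ↔ v) → (v → u) = 2 → 2 = 4
((v → u) ∨ ((u → u) ↔ v)) ↔ ((u ↔ v) → (v → u)) = 2 ↔ 4 = 2
No assignment yields a value below 2, so this is the minimum.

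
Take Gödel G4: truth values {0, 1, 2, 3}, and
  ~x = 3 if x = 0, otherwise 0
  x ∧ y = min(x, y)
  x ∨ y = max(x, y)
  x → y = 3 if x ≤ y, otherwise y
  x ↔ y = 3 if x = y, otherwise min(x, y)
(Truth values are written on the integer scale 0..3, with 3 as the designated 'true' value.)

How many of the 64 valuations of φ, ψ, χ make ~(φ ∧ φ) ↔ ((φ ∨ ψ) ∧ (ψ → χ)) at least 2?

13

value 3: 10 assignments (counts)
value 2: 3 assignments (counts)
value 1: 5 assignments
value 0: 46 assignments
So 13 of the 64 assignments meet the threshold.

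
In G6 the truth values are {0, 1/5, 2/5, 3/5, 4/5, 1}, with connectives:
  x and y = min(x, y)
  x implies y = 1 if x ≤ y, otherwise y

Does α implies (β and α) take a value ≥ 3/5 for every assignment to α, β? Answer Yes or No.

Counterexample: take α = 1/5, β = 0.
β and α = 0 and 1/5 = 0
α implies (β and α) = 1/5 implies 0 = 0
This gives 0, which is below 3/5.

No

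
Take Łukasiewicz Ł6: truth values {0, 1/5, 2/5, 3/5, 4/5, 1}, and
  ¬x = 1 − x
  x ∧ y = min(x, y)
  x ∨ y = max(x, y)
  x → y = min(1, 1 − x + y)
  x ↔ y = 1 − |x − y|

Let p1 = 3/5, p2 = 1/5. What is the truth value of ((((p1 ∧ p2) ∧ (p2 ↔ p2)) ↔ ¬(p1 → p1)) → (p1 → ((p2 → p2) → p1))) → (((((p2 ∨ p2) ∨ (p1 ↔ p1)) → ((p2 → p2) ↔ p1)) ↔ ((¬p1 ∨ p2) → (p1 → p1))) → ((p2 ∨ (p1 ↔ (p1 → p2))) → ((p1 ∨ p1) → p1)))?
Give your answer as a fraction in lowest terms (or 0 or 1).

1

p1 ∧ p2 = 3/5 ∧ 1/5 = 1/5
p2 ↔ p2 = 1/5 ↔ 1/5 = 1
(p1 ∧ p2) ∧ (p2 ↔ p2) = 1/5 ∧ 1 = 1/5
p1 → p1 = 3/5 → 3/5 = 1
¬(p1 → p1) = ¬1 = 0
((p1 ∧ p2) ∧ (p2 ↔ p2)) ↔ ¬(p1 → p1) = 1/5 ↔ 0 = 4/5
p2 → p2 = 1/5 → 1/5 = 1
(p2 → p2) → p1 = 1 → 3/5 = 3/5
p1 → ((p2 → p2) → p1) = 3/5 → 3/5 = 1
(((p1 ∧ p2) ∧ (p2 ↔ p2)) ↔ ¬(p1 → p1)) → (p1 → ((p2 → p2) → p1)) = 4/5 → 1 = 1
p2 ∨ p2 = 1/5 ∨ 1/5 = 1/5
p1 ↔ p1 = 3/5 ↔ 3/5 = 1
(p2 ∨ p2) ∨ (p1 ↔ p1) = 1/5 ∨ 1 = 1
p2 → p2 = 1/5 → 1/5 = 1
(p2 → p2) ↔ p1 = 1 ↔ 3/5 = 3/5
((p2 ∨ p2) ∨ (p1 ↔ p1)) → ((p2 → p2) ↔ p1) = 1 → 3/5 = 3/5
¬p1 = ¬3/5 = 2/5
¬p1 ∨ p2 = 2/5 ∨ 1/5 = 2/5
p1 → p1 = 3/5 → 3/5 = 1
(¬p1 ∨ p2) → (p1 → p1) = 2/5 → 1 = 1
(((p2 ∨ p2) ∨ (p1 ↔ p1)) → ((p2 → p2) ↔ p1)) ↔ ((¬p1 ∨ p2) → (p1 → p1)) = 3/5 ↔ 1 = 3/5
p1 → p2 = 3/5 → 1/5 = 3/5
p1 ↔ (p1 → p2) = 3/5 ↔ 3/5 = 1
p2 ∨ (p1 ↔ (p1 → p2)) = 1/5 ∨ 1 = 1
p1 ∨ p1 = 3/5 ∨ 3/5 = 3/5
(p1 ∨ p1) → p1 = 3/5 → 3/5 = 1
(p2 ∨ (p1 ↔ (p1 → p2))) → ((p1 ∨ p1) → p1) = 1 → 1 = 1
((((p2 ∨ p2) ∨ (p1 ↔ p1)) → ((p2 → p2) ↔ p1)) ↔ ((¬p1 ∨ p2) → (p1 → p1))) → ((p2 ∨ (p1 ↔ (p1 → p2))) → ((p1 ∨ p1) → p1)) = 3/5 → 1 = 1
((((p1 ∧ p2) ∧ (p2 ↔ p2)) ↔ ¬(p1 → p1)) → (p1 → ((p2 → p2) → p1))) → (((((p2 ∨ p2) ∨ (p1 ↔ p1)) → ((p2 → p2) ↔ p1)) ↔ ((¬p1 ∨ p2) → (p1 → p1))) → ((p2 ∨ (p1 ↔ (p1 → p2))) → ((p1 ∨ p1) → p1))) = 1 → 1 = 1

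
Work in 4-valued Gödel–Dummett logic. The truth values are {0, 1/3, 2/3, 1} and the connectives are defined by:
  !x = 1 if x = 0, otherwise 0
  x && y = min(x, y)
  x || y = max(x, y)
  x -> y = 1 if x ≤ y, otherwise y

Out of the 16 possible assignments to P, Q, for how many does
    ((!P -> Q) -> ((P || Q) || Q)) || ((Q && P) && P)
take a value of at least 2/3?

14

P = 0, Q = 0 ↦ 1  ≥
P = 0, Q = 1/3 ↦ 1  ≥
P = 0, Q = 2/3 ↦ 1  ≥
P = 0, Q = 1 ↦ 1  ≥
P = 1/3, Q = 0 ↦ 1/3  <
P = 1/3, Q = 1/3 ↦ 1/3  <
P = 1/3, Q = 2/3 ↦ 2/3  ≥
P = 1/3, Q = 1 ↦ 1  ≥
P = 2/3, Q = 0 ↦ 2/3  ≥
P = 2/3, Q = 1/3 ↦ 2/3  ≥
P = 2/3, Q = 2/3 ↦ 2/3  ≥
P = 2/3, Q = 1 ↦ 1  ≥
P = 1, Q = 0 ↦ 1  ≥
P = 1, Q = 1/3 ↦ 1  ≥
P = 1, Q = 2/3 ↦ 1  ≥
P = 1, Q = 1 ↦ 1  ≥
So 14 of the 16 assignments meet the threshold.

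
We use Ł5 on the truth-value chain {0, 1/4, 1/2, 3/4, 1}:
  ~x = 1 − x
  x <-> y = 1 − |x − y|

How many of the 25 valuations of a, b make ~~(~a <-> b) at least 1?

value 1: 5 assignments (counts)
value 3/4: 8 assignments
value 1/2: 6 assignments
value 1/4: 4 assignments
value 0: 2 assignments
So 5 of the 25 assignments meet the threshold.

5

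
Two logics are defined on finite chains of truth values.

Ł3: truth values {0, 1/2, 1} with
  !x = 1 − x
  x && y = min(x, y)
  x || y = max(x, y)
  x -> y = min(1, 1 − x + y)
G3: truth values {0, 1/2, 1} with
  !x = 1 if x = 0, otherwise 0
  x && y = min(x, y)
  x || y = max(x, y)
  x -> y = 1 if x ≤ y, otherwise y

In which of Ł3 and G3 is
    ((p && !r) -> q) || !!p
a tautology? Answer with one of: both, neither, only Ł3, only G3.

In Ł3: at p = 1/2, q = 0, r = 0 the value is 1/2 — not a tautology.
In G3: every assignment gives 1 — tautology.

only G3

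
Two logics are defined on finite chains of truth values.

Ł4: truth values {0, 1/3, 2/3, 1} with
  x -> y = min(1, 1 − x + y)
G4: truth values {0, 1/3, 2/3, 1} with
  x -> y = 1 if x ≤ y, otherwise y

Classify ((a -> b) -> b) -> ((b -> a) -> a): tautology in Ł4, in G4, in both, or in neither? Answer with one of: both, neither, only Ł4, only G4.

only Ł4

In Ł4: every assignment gives 1 — tautology.
In G4: at a = 1/3, b = 0 the value is 1/3 — not a tautology.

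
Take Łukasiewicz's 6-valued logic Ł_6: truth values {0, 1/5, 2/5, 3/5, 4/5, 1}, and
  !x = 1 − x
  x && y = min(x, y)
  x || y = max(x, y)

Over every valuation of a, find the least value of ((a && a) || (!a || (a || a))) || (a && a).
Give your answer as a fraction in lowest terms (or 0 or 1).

3/5

Take a = 2/5:
a && a = 2/5 && 2/5 = 2/5
!a = !2/5 = 3/5
a || a = 2/5 || 2/5 = 2/5
!a || (a || a) = 3/5 || 2/5 = 3/5
(a && a) || (!a || (a || a)) = 2/5 || 3/5 = 3/5
a && a = 2/5 && 2/5 = 2/5
((a && a) || (!a || (a || a))) || (a && a) = 3/5 || 2/5 = 3/5
No assignment yields a value below 3/5, so this is the minimum.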